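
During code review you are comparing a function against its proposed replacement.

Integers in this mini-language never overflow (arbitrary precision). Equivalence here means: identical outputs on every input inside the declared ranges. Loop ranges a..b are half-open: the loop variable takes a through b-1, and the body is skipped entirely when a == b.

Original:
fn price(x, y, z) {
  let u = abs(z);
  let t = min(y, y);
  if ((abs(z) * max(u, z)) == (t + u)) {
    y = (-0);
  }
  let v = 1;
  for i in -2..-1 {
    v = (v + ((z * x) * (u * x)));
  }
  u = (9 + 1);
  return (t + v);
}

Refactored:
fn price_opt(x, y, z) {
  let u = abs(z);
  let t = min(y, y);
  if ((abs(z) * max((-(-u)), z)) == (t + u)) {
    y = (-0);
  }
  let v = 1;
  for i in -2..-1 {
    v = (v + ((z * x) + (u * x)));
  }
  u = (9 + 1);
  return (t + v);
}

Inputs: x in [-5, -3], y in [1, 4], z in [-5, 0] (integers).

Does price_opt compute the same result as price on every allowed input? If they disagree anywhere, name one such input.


Consider the input x=-5, y=1, z=-5.
price: u = 5; t = 1; ((abs(z) * max(u, z)) == (t + u)) -> false; v = 1; [i=-2]; v = -624; u = 10; return -623
price_opt: u = 5; t = 1; ((abs(z) * max((-(-u)), z)) == (t + u)) -> false; v = 1; [i=-2]; v = 1; u = 10; return 2
-623 != 2, so the rewrite changes behavior.
verdict: not equivalent; witness: x=-5, y=1, z=-5


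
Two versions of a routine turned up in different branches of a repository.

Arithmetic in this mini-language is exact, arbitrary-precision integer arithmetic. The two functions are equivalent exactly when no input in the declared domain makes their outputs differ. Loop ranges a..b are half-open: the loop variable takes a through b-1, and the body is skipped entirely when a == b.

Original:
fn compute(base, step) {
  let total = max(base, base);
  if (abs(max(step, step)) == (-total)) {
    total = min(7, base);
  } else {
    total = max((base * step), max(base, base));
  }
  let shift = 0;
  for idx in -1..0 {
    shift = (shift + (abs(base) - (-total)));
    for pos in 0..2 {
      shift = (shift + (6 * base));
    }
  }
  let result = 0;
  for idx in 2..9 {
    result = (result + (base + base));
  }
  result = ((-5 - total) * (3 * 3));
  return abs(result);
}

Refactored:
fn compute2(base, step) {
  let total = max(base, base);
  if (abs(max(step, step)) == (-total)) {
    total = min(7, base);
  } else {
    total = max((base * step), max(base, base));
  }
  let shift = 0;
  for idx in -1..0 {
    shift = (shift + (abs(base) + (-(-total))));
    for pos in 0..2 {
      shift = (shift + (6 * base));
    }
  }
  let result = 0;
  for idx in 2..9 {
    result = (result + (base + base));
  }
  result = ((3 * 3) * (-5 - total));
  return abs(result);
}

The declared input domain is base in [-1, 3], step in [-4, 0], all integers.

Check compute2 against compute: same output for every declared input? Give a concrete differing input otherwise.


The two versions differ — the changes include arithmetic usage differs.
Spot check at base=-1, step=-2 — compute: total=-1, then (abs(max(step, step)) == (-total)) is false, then total=2, then shift=0, then (idx=-1), then shift=3, then (pos=0), then shift=-3, then (pos=1), then shift=-9, then result=0, then (idx=2), then result=-2, then (idx=3), then result=-4, then (idx=4), then result=-6, then (idx=5), then result=-8, then (idx=6), then result=-10, then (idx=7), then result=-12, then (idx=8), then result=-14, then result=-63, then returns 63. compute2: total=-1, then (abs(max(step, step)) == (-total)) is false, then total=2, then shift=0, then (idx=-1), then shift=3, then (pos=0), then shift=-3, then (pos=1), then shift=-9, then result=0, then (idx=2), then result=-2, then (idx=3), then result=-4, then (idx=4), then result=-6, then (idx=5), then result=-8, then (idx=6), then result=-10, then (idx=7), then result=-12, then (idx=8), then result=-14, then result=-63, then returns 63. Both give 63.
Sweeping the whole domain (25 inputs) finds no disagreement.
verdict: equivalent


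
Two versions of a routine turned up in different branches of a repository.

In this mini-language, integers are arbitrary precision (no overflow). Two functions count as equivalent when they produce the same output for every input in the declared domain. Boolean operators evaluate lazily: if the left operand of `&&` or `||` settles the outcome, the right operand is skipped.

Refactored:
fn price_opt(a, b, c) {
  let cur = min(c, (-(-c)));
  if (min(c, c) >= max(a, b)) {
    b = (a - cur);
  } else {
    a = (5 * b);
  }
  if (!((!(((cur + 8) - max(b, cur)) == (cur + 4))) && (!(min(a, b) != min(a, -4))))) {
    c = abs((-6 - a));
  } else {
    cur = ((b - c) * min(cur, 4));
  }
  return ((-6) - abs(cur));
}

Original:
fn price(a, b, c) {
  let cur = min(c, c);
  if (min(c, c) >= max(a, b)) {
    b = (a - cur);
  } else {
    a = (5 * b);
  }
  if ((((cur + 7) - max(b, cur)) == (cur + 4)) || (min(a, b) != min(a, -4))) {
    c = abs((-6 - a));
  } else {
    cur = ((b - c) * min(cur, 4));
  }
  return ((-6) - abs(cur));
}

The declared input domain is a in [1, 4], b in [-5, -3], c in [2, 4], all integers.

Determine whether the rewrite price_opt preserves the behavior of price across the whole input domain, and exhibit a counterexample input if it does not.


Not equivalent: a=4, b=-5, c=3 separates them (-9 vs -30).
price: cur := 3 | (min(c, c) >= max(a, b)): false | a := -25 | ((((cur + 7) - max(b, cur)) == (cur + 4)) || (min(a, b) != min(a, -4))): true | c := 19 | result -9
price_opt: cur := 3 | (min(c, c) >= max(a, b)): false | a := -25 | (!((!(((cur + 8) - max(b, cur)) == (cur + 4))) && (!(min(a, b) != min(a, -4))))): false | cur := -24 | result -30
verdict: not equivalent; witness: a=4, b=-5, c=3


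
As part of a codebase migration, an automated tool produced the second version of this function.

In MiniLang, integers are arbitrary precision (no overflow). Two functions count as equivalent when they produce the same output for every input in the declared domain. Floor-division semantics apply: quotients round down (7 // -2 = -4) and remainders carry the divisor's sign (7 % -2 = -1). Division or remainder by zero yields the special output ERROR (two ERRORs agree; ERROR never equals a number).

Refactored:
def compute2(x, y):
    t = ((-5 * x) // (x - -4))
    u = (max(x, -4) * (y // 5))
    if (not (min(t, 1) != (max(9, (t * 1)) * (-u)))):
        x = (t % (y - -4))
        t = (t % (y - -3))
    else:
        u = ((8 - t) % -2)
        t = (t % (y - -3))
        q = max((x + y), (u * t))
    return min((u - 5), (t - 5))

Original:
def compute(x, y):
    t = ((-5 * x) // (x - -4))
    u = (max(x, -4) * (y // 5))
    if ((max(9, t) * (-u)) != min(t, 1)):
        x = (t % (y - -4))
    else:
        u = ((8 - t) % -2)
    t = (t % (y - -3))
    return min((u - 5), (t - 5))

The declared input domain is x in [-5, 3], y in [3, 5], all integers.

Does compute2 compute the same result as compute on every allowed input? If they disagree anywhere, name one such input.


The rewrite breaks on x=-5, y=3, where the results are -5 and -6.
compute: t = -25; u = 0; ((max(9, t) * (-u)) != min(t, 1)) -> true; x = 3; t = 5; return -5
compute2: t = -25; u = 0; (not (min(t, 1) != (max(9, (t * 1)) * (-u)))) -> false; u = -1; t = 5; q = -2; return -6
verdict: not equivalent; witness: x=-5, y=3


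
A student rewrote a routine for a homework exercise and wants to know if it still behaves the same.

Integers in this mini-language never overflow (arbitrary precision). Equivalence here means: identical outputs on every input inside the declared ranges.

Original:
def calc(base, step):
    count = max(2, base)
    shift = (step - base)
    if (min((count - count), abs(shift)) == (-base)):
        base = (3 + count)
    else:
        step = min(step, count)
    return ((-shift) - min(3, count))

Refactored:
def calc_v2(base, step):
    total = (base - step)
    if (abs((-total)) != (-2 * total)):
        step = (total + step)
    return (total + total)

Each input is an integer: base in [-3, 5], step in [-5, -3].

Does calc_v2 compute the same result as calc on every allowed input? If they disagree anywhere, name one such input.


Evaluate both at base=-3, step=-5.
calc: count := 2 | shift := -2 | (min((count - count), abs(shift)) == (-base)): false | step := -5 | result 0
calc_v2: total := 2 | (abs((-total)) != (-2 * total)): true | step := -3 | result 4
0 != 4, so the rewrite changes behavior.
verdict: not equivalent; witness: base=-3, step=-5


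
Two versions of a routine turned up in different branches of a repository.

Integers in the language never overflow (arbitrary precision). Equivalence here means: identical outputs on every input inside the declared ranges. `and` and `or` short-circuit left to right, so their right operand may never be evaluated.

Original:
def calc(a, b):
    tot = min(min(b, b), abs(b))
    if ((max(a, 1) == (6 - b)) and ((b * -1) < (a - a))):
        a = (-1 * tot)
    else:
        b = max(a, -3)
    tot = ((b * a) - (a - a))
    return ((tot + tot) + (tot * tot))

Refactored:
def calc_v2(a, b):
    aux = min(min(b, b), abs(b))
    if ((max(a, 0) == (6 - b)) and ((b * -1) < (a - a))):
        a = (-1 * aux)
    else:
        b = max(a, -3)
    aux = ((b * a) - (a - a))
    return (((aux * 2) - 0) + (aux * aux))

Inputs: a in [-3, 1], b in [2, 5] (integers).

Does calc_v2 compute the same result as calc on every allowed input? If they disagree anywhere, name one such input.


There is a counterexample at a=-3, b=5: 575 on one side, 99 on the other.
calc: tot becomes 5; next ((max(a, 1) == (6 - b)) and ((b * -1) < (a - a))) evaluates to true; next a becomes -5; next tot becomes -25; next final value 575
calc_v2: aux becomes 5; next ((max(a, 0) == (6 - b)) and ((b * -1) < (a - a))) evaluates to false; next b becomes -3; next aux becomes 9; next final value 99
verdict: not equivalent; witness: a=-3, b=5


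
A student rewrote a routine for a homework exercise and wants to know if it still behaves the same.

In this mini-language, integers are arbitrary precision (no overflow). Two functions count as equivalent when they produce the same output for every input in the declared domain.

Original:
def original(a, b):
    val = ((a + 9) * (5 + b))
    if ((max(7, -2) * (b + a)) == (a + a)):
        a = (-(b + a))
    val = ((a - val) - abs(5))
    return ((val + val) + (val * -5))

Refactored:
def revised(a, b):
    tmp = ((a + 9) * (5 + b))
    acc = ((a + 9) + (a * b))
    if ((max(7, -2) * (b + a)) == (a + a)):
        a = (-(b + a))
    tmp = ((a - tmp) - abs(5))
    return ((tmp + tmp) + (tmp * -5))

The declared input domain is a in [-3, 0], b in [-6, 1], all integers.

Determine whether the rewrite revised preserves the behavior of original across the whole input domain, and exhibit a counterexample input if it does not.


Side by side, the visible changes include: constant usage differs; also local variable names differ; also statement counts differ; also arithmetic usage differs.
One worked example (a=-2, b=-3) — original: val := 14 | ((max(7, -2) * (b + a)) == (a + a)): false | val := -21 | result 63; revised: tmp := 14 | acc := 13 | ((max(7, -2) * (b + a)) == (a + a)): false | tmp := -21 | result 63; agreement on 63.
Checked all 32 inputs in the declared domain: the outputs agree on every one.
verdict: equivalent


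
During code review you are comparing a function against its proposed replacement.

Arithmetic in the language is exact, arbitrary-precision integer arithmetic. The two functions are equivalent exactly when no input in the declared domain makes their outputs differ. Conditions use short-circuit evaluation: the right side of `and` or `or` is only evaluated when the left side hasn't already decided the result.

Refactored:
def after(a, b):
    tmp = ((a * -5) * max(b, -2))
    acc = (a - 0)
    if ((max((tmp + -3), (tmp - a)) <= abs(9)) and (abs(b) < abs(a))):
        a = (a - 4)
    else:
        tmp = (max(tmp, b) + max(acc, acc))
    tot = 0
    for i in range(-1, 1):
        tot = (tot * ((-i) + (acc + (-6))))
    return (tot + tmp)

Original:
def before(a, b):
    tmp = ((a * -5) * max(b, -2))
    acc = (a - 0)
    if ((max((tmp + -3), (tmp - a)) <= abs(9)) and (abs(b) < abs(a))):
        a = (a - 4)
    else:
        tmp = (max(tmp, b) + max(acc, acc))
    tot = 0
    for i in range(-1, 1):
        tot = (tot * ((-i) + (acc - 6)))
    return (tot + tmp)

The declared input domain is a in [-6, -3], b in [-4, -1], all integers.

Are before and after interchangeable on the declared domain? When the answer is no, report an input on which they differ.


Although arithmetic usage differs, 16/16 inputs agree.
verdict: equivalent


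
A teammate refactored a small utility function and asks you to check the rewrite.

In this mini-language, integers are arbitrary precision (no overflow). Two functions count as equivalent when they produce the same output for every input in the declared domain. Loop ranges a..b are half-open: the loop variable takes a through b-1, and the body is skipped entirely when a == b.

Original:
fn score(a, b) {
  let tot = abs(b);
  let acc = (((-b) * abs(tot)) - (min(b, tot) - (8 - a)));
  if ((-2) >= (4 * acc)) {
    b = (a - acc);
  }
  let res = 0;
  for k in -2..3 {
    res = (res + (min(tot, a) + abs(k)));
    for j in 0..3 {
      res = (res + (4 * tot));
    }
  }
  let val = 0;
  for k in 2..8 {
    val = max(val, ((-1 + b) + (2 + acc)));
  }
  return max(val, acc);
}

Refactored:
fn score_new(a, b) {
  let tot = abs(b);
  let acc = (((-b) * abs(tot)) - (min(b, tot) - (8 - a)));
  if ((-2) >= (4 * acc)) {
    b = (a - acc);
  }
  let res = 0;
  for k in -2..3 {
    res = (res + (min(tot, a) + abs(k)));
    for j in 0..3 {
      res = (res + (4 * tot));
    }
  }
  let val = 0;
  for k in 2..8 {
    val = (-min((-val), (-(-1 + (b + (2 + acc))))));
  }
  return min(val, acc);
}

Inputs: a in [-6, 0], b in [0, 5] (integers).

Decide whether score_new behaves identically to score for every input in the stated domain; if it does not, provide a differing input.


Not equivalent: a=-6, b=0 separates them (15 vs 14).
score: tot becomes 0; next acc becomes 14; next ((-2) >= (4 * acc)) evaluates to false; next res becomes 0; next at k=-2:; next res becomes -4; next at j=0:; next res becomes -4; next at j=1:; next res becomes -4; next at j=2:; next res becomes -4; next at k=-1:; next res becomes -9; next at j=0:; next res becomes -9; next at j=1:; next res becomes -9; next at j=2:; next res becomes -9; next at k=0:; next res becomes -15; next at j=0:; next res becomes -15; next at j=1:; next res becomes -15; next at j=2:; next res becomes -15; next at k=1:; next res becomes -20; next at j=0:; next res becomes -20; next at j=1:; next res becomes -20; next at j=2:; next res becomes -20; next at k=2:; next res becomes -24; next at j=0:; next res becomes -24; next at j=1:; next res becomes -24; next at j=2:; next res becomes -24; next val becomes 0; next at k=2:; next val becomes 15; next at k=3:; next val becomes 15; next at k=4:; next val becomes 15; next at k=5:; next val becomes 15; next at k=6:; next val becomes 15; next at k=7:; next val becomes 15; next final value 15
score_new: tot becomes 0; next acc becomes 14; next ((-2) >= (4 * acc)) evaluates to false; next res becomes 0; next at k=-2:; next res becomes -4; next at j=0:; next res becomes -4; next at j=1:; next res becomes -4; next at j=2:; next res becomes -4; next at k=-1:; next res becomes -9; next at j=0:; next res becomes -9; next at j=1:; next res becomes -9; next at j=2:; next res becomes -9; next at k=0:; next res becomes -15; next at j=0:; next res becomes -15; next at j=1:; next res becomes -15; next at j=2:; next res becomes -15; next at k=1:; next res becomes -20; next at j=0:; next res becomes -20; next at j=1:; next res becomes -20; next at j=2:; next res becomes -20; next at k=2:; next res becomes -24; next at j=0:; next res becomes -24; next at j=1:; next res becomes -24; next at j=2:; next res becomes -24; next val becomes 0; next at k=2:; next val becomes 15; next at k=3:; next val becomes 15; next at k=4:; next val becomes 15; next at k=5:; next val becomes 15; next at k=6:; next val becomes 15; next at k=7:; next val becomes 15; next final value 14
verdict: not equivalent; witness: a=-6, b=0


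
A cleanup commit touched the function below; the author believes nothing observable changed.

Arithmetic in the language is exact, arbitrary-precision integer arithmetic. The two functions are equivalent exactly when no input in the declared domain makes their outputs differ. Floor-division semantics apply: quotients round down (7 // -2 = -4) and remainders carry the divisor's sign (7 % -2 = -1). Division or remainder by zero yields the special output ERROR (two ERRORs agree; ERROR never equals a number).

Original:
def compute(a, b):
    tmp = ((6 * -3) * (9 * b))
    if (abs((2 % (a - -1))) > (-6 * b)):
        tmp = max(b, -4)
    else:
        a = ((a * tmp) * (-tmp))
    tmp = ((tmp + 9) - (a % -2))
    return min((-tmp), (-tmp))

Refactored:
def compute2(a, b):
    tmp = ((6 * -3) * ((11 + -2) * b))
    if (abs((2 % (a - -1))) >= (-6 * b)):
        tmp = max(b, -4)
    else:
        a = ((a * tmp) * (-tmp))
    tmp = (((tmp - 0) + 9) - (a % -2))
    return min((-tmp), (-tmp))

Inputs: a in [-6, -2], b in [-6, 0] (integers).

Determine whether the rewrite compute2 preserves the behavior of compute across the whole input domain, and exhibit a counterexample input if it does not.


These are not equivalent — on a=-3, b=0 the outputs split (-9 vs -10).
compute: tmp = 0; (abs((2 % (a - -1))) > (-6 * b)) -> false; a = 0; tmp = 9; return -9
compute2: tmp = 0; (abs((2 % (a - -1))) >= (-6 * b)) -> true; tmp = 0; tmp = 10; return -10
verdict: not equivalent; witness: a=-3, b=0


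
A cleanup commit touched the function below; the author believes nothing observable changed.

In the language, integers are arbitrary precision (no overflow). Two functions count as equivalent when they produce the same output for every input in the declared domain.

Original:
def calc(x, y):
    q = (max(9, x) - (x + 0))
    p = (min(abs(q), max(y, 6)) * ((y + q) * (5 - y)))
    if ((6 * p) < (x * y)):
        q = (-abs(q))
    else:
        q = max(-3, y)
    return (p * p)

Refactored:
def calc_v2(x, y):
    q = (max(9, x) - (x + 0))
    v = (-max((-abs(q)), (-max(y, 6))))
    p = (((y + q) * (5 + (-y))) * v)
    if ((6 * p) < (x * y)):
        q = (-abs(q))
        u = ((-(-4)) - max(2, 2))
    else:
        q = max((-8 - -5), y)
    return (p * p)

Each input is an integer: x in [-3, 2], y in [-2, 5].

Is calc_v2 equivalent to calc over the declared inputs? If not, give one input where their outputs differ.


Side by side, the visible changes include: arithmetic usage differs, constant usage differs, min/max/abs usage differs, statement counts differ, local variable names differ.
One worked example (x=-2, y=3) — calc: q = 11; p = 168; ((6 * p) < (x * y)) -> false; q = 3; return 28224; calc_v2: q = 11; v = 6; p = 168; ((6 * p) < (x * y)) -> false; q = 3; return 28224; agreement on 28224.
Every one of the 48 inputs gives matching results.
verdict: equivalent


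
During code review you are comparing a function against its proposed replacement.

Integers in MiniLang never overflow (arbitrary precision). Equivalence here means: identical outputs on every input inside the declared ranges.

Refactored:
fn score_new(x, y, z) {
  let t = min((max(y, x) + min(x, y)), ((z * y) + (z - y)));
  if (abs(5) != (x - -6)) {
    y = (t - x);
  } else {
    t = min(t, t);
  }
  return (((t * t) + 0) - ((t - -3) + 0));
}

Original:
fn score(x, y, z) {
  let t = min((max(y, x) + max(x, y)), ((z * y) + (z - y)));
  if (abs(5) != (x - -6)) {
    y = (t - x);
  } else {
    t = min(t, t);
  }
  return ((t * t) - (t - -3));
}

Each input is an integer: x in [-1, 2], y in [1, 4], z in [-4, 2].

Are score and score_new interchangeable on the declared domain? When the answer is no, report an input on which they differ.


On input x=-1, y=1, z=2, score returns -1 while score_new returns -3.
verdict: not equivalent; witness: x=-1, y=1, z=2


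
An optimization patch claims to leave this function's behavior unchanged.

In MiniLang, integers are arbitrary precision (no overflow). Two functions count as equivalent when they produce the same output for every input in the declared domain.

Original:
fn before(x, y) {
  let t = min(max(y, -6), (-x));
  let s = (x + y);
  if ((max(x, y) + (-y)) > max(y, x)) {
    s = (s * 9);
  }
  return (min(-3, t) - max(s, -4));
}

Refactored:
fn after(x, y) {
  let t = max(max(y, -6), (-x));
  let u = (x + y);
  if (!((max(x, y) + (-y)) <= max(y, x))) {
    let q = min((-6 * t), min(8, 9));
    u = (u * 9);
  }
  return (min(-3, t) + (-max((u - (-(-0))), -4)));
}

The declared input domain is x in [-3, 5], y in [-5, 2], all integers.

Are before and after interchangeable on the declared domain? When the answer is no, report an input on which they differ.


Input x=-3, y=-5: -1 from before versus 1 from after.
verdict: not equivalent; witness: x=-3, y=-5


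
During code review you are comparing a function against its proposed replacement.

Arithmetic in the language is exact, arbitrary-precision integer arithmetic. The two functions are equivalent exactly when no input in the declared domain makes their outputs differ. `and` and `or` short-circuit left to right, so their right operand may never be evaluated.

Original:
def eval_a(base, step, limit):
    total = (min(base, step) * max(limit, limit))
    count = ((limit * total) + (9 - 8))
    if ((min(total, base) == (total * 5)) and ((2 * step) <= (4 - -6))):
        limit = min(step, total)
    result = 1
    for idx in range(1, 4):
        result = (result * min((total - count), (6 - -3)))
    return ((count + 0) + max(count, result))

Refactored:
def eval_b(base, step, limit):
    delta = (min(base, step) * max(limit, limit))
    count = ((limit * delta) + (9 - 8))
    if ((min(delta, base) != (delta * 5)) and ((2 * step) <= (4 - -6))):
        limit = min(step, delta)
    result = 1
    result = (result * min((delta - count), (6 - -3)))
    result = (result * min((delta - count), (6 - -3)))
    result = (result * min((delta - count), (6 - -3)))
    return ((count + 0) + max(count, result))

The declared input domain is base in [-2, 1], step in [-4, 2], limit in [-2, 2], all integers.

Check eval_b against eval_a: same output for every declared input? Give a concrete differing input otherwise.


One difference looks behavioral, but it never changes the outcome for any declared input; all 140 inputs agree.
verdict: equivalent


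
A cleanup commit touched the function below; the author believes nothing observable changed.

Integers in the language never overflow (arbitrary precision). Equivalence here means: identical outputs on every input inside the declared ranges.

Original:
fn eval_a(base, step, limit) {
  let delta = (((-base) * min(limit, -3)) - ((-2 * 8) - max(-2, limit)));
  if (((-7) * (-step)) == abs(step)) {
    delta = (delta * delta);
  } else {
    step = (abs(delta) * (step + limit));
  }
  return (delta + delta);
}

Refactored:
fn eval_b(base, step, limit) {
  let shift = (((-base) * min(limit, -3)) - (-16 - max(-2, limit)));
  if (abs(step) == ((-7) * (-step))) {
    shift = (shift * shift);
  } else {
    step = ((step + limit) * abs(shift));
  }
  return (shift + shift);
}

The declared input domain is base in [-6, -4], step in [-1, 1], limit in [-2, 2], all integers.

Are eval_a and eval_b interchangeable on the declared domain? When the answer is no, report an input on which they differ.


Equivalent — the differences include local variable names differ; also constant usage differs; also arithmetic usage differs, yet no declared input distinguishes the two.
Spot check at base=-5, step=0, limit=2 — eval_a: delta=3, then (((-7) * (-step)) == abs(step)) is true, then delta=9, then returns 18. eval_b: shift=3, then (abs(step) == ((-7) * (-step))) is true, then shift=9, then returns 18. Both give 18.
An exhaustive pass over the 45 declared inputs shows identical outputs.
verdict: equivalent


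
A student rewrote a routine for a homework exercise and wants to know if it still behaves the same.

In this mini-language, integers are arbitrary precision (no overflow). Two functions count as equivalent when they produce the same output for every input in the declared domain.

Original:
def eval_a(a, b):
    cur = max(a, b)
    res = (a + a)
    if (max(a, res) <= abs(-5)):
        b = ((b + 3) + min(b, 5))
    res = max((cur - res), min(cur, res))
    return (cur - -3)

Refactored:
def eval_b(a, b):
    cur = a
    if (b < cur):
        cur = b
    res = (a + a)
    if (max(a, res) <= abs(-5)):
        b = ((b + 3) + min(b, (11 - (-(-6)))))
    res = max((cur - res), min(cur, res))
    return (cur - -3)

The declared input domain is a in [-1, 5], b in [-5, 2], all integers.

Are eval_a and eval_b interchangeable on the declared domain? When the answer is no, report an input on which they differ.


Try a=-1, b=-5.
eval_a: cur := -1 | res := -2 | (max(a, res) <= abs(-5)): true | b := -7 | res := 1 | result 2
eval_b: cur := -1 | (b < cur): true | cur := -5 | res := -2 | (max(a, res) <= abs(-5)): true | b := -7 | res := -3 | result -2
2 != -2, so the rewrite changes behavior.
verdict: not equivalent; witness: a=-1, b=-5


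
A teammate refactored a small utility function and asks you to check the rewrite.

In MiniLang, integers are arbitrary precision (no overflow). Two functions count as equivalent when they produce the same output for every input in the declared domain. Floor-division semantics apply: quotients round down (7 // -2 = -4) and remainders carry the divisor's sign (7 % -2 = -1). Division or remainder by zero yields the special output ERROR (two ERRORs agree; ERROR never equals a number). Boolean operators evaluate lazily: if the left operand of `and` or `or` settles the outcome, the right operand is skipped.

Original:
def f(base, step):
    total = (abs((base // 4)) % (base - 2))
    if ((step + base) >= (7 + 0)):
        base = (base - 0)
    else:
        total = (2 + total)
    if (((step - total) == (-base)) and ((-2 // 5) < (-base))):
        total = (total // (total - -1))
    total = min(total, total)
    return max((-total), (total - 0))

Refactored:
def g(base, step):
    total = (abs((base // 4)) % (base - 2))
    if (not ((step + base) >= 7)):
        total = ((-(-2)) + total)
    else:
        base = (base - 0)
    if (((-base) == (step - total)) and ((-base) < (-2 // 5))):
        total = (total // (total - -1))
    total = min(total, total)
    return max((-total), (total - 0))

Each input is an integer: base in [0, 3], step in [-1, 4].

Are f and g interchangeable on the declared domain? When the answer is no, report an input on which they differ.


Take base=0, step=2.
f: total := 0 | ((step + base) >= (7 + 0)): false | total := 2 | (((step - total) == (-base)) and ((-2 // 5) < (-base))): true | total := 0 | total := 0 | result 0
g: total := 0 | (not ((step + base) >= 7)): true | total := 2 | (((-base) == (step - total)) and ((-base) < (-2 // 5))): false | total := 2 | result 2
0 != 2, so the rewrite changes behavior.
verdict: not equivalent; witness: base=0, step=2


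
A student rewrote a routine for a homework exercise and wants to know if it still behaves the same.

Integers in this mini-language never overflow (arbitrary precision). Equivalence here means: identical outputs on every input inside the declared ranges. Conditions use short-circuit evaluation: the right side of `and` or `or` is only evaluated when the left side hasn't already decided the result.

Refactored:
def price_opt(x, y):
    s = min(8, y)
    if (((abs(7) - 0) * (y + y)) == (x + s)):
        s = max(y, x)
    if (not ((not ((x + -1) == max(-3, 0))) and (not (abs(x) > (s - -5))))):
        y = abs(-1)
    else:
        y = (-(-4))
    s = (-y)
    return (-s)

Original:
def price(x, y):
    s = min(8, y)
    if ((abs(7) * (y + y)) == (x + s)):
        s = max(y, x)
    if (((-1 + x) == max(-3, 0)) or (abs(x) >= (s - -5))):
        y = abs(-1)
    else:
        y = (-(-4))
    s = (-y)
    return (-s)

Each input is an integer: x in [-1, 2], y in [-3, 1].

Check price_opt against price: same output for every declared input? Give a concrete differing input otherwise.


Run the pair on x=2, y=-3.
price: s = -3; ((abs(7) * (y + y)) == (x + s)) -> false; (((-1 + x) == max(-3, 0)) or (abs(x) >= (s - -5))) -> true; y = 1; s = -1; return 1
price_opt: s = -3; (((abs(7) - 0) * (y + y)) == (x + s)) -> false; (not ((not ((x + -1) == max(-3, 0))) and (not (abs(x) > (s - -5))))) -> false; y = 4; s = -4; return 4
1 and 4 differ, so these are not the same function on this domain.
verdict: not equivalent; witness: x=2, y=-3


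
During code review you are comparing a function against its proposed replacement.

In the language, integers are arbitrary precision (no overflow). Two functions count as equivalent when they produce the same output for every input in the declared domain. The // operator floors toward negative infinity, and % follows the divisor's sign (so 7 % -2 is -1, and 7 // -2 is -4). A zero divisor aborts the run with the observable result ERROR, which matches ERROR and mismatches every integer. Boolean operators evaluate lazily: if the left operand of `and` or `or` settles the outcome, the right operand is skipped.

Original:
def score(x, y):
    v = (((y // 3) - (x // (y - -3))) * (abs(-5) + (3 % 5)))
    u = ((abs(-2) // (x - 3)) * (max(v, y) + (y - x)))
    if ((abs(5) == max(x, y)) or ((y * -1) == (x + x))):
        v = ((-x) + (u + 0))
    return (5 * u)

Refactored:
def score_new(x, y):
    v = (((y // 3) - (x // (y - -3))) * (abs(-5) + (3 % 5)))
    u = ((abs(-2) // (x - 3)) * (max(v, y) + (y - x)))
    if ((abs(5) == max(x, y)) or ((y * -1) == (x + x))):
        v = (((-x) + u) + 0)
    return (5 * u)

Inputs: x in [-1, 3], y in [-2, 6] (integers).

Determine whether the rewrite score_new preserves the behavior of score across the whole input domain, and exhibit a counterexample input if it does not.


Side by side, the visible changes include: same computation, different form.
Spot check at x=-1, y=3 — score: v := 16 | u := -20 | ((abs(5) == max(x, y)) or ((y * -1) == (x + x))): false | result -100. score_new: v := 16 | u := -20 | ((abs(5) == max(x, y)) or ((y * -1) == (x + x))): false | result -100. Both give -100.
Every one of the 45 inputs gives matching results.
verdict: equivalent


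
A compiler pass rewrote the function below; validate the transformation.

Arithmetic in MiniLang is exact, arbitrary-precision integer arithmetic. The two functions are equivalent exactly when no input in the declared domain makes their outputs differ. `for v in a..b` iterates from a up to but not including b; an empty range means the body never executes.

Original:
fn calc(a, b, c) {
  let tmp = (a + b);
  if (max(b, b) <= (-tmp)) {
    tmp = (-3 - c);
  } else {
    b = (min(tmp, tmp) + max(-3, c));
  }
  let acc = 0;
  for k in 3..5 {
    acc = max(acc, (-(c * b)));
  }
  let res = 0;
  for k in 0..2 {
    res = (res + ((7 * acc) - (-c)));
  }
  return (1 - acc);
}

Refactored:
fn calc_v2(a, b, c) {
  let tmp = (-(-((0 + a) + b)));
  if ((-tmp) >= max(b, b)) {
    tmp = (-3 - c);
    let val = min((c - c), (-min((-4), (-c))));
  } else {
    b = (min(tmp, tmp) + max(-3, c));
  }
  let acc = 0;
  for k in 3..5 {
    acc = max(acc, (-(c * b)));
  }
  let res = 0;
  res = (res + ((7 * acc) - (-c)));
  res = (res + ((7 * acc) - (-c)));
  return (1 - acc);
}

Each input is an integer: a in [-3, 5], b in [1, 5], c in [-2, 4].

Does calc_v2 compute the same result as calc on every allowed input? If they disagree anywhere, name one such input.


Changes here: min/max/abs usage differs, and constant usage differs, and comparison usage differs, and loop structure differs, and local variable names differ, and statement counts differ, and arithmetic usage differs; the full 315-point sweep finds no disagreement.
verdict: equivalent


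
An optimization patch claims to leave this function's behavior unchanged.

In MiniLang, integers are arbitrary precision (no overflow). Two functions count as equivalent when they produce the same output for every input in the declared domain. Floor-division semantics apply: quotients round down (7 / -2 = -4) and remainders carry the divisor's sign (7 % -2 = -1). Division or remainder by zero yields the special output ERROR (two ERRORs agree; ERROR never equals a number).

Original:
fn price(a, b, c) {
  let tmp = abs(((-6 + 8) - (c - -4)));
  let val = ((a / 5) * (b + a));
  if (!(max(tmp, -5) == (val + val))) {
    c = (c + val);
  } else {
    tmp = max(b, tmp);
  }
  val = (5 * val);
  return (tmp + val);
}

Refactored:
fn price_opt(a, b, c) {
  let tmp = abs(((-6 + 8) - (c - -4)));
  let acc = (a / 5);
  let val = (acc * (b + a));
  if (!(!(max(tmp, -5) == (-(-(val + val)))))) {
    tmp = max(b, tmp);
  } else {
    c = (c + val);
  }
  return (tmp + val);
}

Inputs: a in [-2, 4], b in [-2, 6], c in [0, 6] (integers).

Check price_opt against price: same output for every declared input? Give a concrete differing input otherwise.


On input a=-2, b=-2, c=0, price returns 22 while price_opt returns 6.
verdict: not equivalent; witness: a=-2, b=-2, c=0


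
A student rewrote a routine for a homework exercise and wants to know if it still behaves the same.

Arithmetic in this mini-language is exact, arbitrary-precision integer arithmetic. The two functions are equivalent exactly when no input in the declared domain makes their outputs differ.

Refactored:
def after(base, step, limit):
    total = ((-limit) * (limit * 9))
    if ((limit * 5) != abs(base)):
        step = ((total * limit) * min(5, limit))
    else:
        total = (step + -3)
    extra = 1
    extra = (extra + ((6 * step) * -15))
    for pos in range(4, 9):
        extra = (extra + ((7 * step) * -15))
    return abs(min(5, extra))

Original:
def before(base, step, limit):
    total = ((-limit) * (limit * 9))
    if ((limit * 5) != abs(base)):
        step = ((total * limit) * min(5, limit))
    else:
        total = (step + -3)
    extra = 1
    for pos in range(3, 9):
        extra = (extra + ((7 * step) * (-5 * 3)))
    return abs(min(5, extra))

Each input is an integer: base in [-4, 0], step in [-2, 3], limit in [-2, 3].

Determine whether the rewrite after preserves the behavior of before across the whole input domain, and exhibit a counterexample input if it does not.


Not equivalent: base=0, step=1, limit=0 separates them (629 vs 614).
before: total := 0 | ((limit * 5) != abs(base)): false | total := -2 | extra := 1 | iter pos=3: | extra := -104 | iter pos=4: | extra := -209 | iter pos=5: | extra := -314 | iter pos=6: | extra := -419 | iter pos=7: | extra := -524 | iter pos=8: | extra := -629 | result 629
after: total := 0 | ((limit * 5) != abs(base)): false | total := -2 | extra := 1 | extra := -89 | iter pos=4: | extra := -194 | iter pos=5: | extra := -299 | iter pos=6: | extra := -404 | iter pos=7: | extra := -509 | iter pos=8: | extra := -614 | result 614
verdict: not equivalent; witness: base=0, step=1, limit=0


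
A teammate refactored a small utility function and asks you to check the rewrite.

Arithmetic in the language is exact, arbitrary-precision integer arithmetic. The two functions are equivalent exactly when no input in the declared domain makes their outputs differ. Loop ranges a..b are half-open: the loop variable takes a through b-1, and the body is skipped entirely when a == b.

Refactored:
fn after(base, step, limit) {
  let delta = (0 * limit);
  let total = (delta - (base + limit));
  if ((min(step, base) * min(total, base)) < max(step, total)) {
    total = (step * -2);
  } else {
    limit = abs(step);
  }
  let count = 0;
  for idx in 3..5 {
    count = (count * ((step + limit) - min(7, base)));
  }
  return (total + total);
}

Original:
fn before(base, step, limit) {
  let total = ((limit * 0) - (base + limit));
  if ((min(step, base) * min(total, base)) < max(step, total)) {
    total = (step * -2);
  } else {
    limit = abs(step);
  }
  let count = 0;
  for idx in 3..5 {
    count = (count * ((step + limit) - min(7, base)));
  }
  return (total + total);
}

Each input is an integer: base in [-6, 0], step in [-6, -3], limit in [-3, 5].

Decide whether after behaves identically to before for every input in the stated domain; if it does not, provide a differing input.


The two are interchangeable: statement counts differ; also local variable names differ, and every declared input agrees.
One worked example (base=-3, step=-6, limit=0) — before: total = 3; ((min(step, base) * min(total, base)) < max(step, total)) -> false; limit = 6; count = 0; [idx=3]; count = 0; [idx=4]; count = 0; return 6; after: delta = 0; total = 3; ((min(step, base) * min(total, base)) < max(step, total)) -> false; limit = 6; count = 0; [idx=3]; count = 0; [idx=4]; count = 0; return 6; agreement on 6.
Checked all 252 inputs in the declared domain: the outputs agree on every one.
verdict: equivalent


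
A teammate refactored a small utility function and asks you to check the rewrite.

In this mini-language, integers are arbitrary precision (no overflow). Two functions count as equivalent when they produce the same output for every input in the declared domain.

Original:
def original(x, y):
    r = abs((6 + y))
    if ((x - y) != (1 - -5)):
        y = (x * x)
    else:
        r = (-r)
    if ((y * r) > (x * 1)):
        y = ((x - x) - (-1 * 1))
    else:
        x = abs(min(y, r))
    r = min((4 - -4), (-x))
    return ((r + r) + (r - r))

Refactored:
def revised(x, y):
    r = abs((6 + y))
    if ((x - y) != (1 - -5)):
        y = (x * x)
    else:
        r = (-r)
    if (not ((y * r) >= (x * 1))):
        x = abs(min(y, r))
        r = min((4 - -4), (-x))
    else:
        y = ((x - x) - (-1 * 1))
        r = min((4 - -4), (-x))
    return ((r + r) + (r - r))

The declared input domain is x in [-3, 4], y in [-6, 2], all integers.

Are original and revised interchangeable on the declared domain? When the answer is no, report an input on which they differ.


Not equivalent: x=0, y=-6 separates them (-12 vs 0).
original: r = 0; ((x - y) != (1 - -5)) -> false; r = 0; ((y * r) > (x * 1)) -> false; x = 6; r = -6; return -12
revised: r = 0; ((x - y) != (1 - -5)) -> false; r = 0; (not ((y * r) >= (x * 1))) -> false; y = 1; r = 0; return 0
verdict: not equivalent; witness: x=0, y=-6


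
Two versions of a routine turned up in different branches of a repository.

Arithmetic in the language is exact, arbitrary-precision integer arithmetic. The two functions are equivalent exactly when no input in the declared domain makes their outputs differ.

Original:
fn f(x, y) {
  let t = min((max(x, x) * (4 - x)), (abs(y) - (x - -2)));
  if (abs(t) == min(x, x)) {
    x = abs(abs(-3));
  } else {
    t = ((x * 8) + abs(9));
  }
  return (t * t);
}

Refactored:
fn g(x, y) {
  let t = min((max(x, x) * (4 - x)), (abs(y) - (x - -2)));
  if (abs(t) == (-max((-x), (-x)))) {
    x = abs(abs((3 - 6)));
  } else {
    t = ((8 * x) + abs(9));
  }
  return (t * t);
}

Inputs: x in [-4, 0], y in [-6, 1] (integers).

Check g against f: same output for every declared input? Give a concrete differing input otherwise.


The two are interchangeable: min/max/abs usage differs, and constant usage differs, and arithmetic usage differs, and every declared input agrees.
Spot check at x=0, y=-1 — f: t=-1, then (abs(t) == min(x, x)) is false, then t=9, then returns 81. g: t=-1, then (abs(t) == (-max((-x), (-x)))) is false, then t=9, then returns 81. Both give 81.
Every one of the 40 inputs gives matching results.
verdict: equivalent


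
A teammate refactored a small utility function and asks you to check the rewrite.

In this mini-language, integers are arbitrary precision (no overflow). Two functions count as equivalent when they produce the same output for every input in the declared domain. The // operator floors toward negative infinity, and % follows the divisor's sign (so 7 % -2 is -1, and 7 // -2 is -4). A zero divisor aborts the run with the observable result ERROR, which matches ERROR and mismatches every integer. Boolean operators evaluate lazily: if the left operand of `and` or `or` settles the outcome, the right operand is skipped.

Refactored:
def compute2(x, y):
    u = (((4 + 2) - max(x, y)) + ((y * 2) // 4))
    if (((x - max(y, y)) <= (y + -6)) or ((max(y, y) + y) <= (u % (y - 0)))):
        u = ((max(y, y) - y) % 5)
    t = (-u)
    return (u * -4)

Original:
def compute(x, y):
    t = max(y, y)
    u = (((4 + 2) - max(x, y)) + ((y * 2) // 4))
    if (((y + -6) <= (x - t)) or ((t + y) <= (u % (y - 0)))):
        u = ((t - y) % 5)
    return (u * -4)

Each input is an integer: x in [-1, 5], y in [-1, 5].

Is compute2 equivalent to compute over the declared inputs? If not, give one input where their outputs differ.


There is a counterexample at x=-1, y=0: 0 on one side, ERROR on the other.
compute: t = 0; u = 6; (((y + -6) <= (x - t)) or ((t + y) <= (u % (y - 0)))) -> true; u = 0; return 0
compute2: u = 6; division by zero -> ERROR
verdict: not equivalent; witness: x=-1, y=0
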